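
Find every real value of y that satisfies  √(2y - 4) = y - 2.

Square both sides: 2y - 4 = (y - 2)².
Expand and rearrange: y² - 6y + 8 = 0.
Solving gives y = 4 or y = 2.
Check each candidate in the original equation:
  y = 4: √(4) = 2, while y - 2 = 2 — valid.
  y = 2: √(0) = 0, while y - 2 = 0 — valid.

y = 2 or y = 4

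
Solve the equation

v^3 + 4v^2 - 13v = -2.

Rearrange: v^3 + 4v^2 - 13v + 2 = 0.
Possible rational roots are divisors of 2. Testing v = 2 gives 0, so (v - 2) is a factor.
Divide: v^3 + 4v^2 - 13v + 2 = (v - 2)(v^2 + 6v - 1).
Apply the quadratic formula to v^2 + 6v - 1 = 0: v = (-6 +/- sqrt(40))/2, i.e. v ~= 0.1623 or v ~= -6.1623.

v = -6.1623 or v = 0.1623 or v = 2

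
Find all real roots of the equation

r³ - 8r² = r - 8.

r = -1 or r = 1 or r = 8

Rearrange: r³ - 8r² - r + 8 = 0.
Possible rational roots are divisors of 8. Testing r = 1 gives 0, so (r - 1) is a factor.
Divide: r³ - 8r² - r + 8 = (r - 1)(r² - 7r - 8).
Factor the quadratic: r = 8 or r = -1.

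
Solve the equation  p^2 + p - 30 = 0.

p = -6 or p = 5

Factor: (p + 6)(p - 5) = 0.
So p = -6 or p = 5.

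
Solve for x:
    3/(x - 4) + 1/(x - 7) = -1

Multiply both sides by (x - 4)(x - 7):
3(x - 7) + (x - 4) = -(x - 4)(x - 7).
Expand and collect terms: -x^2 + 7x - 3 = 0.
By the quadratic formula, x = (-7 +/- sqrt(37)) / -2, so x ~= 0.4586 or x ~= 6.5414.
Neither value makes a denominator zero (x != 4, x != 7), so both are valid.

x = 0.4586 or x = 6.5414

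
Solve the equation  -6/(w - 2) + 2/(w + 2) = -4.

w = -2.3723 or w = 3.3723

Multiply both sides by (w - 2)(w + 2):
-6(w + 2) + 2(w - 2) = -4(w - 2)(w + 2).
Expand and collect terms: -4w^2 + 4w + 32 = 0.
By the quadratic formula, w = (-4 +/- sqrt(528)) / -8, so w ~= -2.3723 or w ~= 3.3723.
Neither value makes a denominator zero (w != 2, w != -2), so both are valid.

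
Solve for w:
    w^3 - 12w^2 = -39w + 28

w = 1 or w = 4 or w = 7

Rearrange: w^3 - 12w^2 + 39w - 28 = 0.
Possible rational roots are divisors of -28. Testing w = 4 gives 0, so (w - 4) is a factor.
Divide: w^3 - 12w^2 + 39w - 28 = (w - 4)(w^2 - 8w + 7).
Factor the quadratic: w = 7 or w = 1.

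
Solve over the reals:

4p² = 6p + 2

p = -0.2808 or p = 1.7808

Rearrange to standard form: 4p² - 6p - 2 = 0.
Discriminant: (-6)² − 4·4·(-2) = 68.
Quadratic formula: p = (6 ± √68) / 8.
So p = 3/4 + √(17)/4 ≈ 1.7808 or p = 3/4 - √(17)/4 ≈ -0.2808.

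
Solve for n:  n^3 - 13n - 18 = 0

Possible rational roots are divisors of -18. Testing n = -2 gives 0, so (n + 2) is a factor.
Divide: n^3 - 13n - 18 = (n + 2)(n^2 - 2n - 9).
Apply the quadratic formula to n^2 - 2n - 9 = 0: n = (2 +/- sqrt(40))/2, i.e. n ~= 4.1623 or n ~= -2.1623.

n = -2.1623 or n = -2 or n = 4.1623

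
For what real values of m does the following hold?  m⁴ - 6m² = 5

m = -2.5965 or m = 2.5965

Let u = m². The equation becomes u² - 6u - 5 = 0.
By the quadratic formula, u = 3 + √(14) or u = 3 - √(14).
m² = 3 + √(14) gives m = ±√(3 + √(14)) ≈ ±2.5965.
m² = 3 - √(14) < 0 has no real solution.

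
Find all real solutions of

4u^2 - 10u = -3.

u = 0.3486 or u = 2.1514

Rearrange to standard form: 4u^2 - 10u + 3 = 0.
Discriminant: (-10)^2 - 4*4*3 = 52.
Quadratic formula: u = (10 +/- sqrt(52)) / 8.
So u = sqrt(13)/4 + 5/4 ~= 2.1514 or u = 5/4 - sqrt(13)/4 ~= 0.3486.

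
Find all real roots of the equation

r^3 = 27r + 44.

r = -4 or r = -1.873 or r = 5.873

Rearrange: r^3 - 27r - 44 = 0.
Possible rational roots are divisors of -44. Testing r = -4 gives 0, so (r + 4) is a factor.
Divide: r^3 - 27r - 44 = (r + 4)(r^2 - 4r - 11).
Apply the quadratic formula to r^2 - 4r - 11 = 0: r = (4 +/- sqrt(60))/2, i.e. r ~= 5.873 or r ~= -1.873.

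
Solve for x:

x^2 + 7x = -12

x = -4 or x = -3

Bring every term to one side: x^2 + 7x + 12 = 0.
Factor: (x + 3)(x + 4) = 0.
So x = -3 or x = -4.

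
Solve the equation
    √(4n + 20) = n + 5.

Square both sides: 4n + 20 = (n + 5)².
Expand and rearrange: n² + 6n + 5 = 0.
Solving gives n = -1 or n = -5.
Check each candidate in the original equation:
  n = -1: √(16) = 4, while n + 5 = 4 — valid.
  n = -5: √(0) = 0, while n + 5 = 0 — valid.

n = -5 or n = -1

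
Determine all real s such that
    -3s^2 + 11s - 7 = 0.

s = 0.8195 or s = 2.8471

Discriminant: (11)^2 - 4*(-3)*(-7) = 37.
Quadratic formula: s = (-11 +/- sqrt(37)) / (-6).
So s = 11/6 - sqrt(37)/6 ~= 0.8195 or s = sqrt(37)/6 + 11/6 ~= 2.8471.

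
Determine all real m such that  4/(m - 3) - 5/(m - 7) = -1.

Multiply both sides by (m - 3)(m - 7):
4(m - 7) - 5(m - 3) = -(m - 3)(m - 7).
Expand and collect terms: -m^2 + 11m - 8 = 0.
By the quadratic formula, m = (-11 +/- sqrt(89)) / -2, so m ~= 0.783 or m ~= 10.217.
Neither value makes a denominator zero (m != 3, m != 7), so both are valid.

m = 0.783 or m = 10.217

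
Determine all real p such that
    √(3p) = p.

Square both sides: 3p = (p)².
Expand and rearrange: p² - 3p = 0.
Solving gives p = 3 or p = 0.
Check each candidate in the original equation:
  p = 3: √(9) = 3, while p = 3 — valid.
  p = 0: √(0) = 0, while p = 0 — valid.

p = 0 or p = 3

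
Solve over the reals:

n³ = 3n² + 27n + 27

n = -3 or n = -1.2426 or n = 7.2426

Rearrange: n³ - 3n² - 27n - 27 = 0.
Possible rational roots are divisors of -27. Testing n = -3 gives 0, so (n + 3) is a factor.
Divide: n³ - 3n² - 27n - 27 = (n + 3)(n² - 6n - 9).
Apply the quadratic formula to n² - 6n - 9 = 0: n = (6 ± √72)/2, i.e. n ≈ 7.2426 or n ≈ -1.2426.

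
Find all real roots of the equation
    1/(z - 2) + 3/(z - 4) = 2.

z = 2.2679 or z = 5.7321

Multiply both sides by (z - 2)(z - 4):
(z - 4) + 3(z - 2) = 2(z - 2)(z - 4).
Expand and collect terms: 2z² - 16z + 26 = 0.
By the quadratic formula, z = (16 ± √48) / 4, so z ≈ 5.7321 or z ≈ 2.2679.
Neither value makes a denominator zero (z ≠ 2, z ≠ 4), so both are valid.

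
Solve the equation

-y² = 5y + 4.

y = -4 or y = -1

Bring every term to one side: -y² - 5y - 4 = 0.
Factor: -1(y + 1)(y + 4) = 0.
So y = -1 or y = -4.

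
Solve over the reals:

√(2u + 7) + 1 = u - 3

Isolate the radical: √(2u + 7) = u - 4.
Square both sides: 2u + 7 = (u - 4)².
Expand and rearrange: u² - 10u + 9 = 0.
Solving gives u = 9 or u = 1.
Check each candidate in the original equation:
  u = 9: √(25) = 5, while u - 4 = 5 — valid.
  u = 1: √(9) = 3, while u - 4 = -3 — extraneous.

u = 9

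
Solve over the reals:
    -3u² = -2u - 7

u = -1.2301 or u = 1.8968

Rearrange to standard form: -3u² + 2u + 7 = 0.
Discriminant: (2)² − 4·(-3)·7 = 88.
Quadratic formula: u = (-2 ± √88) / (-6).
So u = 1/3 - √(22)/3 ≈ -1.2301 or u = 1/3 + √(22)/3 ≈ 1.8968.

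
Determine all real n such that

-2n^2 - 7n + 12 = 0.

Discriminant: (-7)^2 - 4*(-2)*12 = 145.
Quadratic formula: n = (7 +/- sqrt(145)) / (-4).
So n = -sqrt(145)/4 - 7/4 ~= -4.7604 or n = -7/4 + sqrt(145)/4 ~= 1.2604.

n = -4.7604 or n = 1.2604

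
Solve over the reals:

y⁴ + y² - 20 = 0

Let u = y². The equation becomes u² + u - 20 = 0.
Factor: (u + 5)(u - 4) = 0, so u = -5 or u = 4.
y² = -5 < 0 has no real solution.
y² = 4 gives y = ±2.

y = -2 or y = 2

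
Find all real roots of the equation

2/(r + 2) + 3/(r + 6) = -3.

r = -7.1487 or r = -2.5179

Multiply both sides by (r + 2)(r + 6):
2(r + 6) + 3(r + 2) = -3(r + 2)(r + 6).
Expand and collect terms: -3r^2 - 29r - 54 = 0.
By the quadratic formula, r = (29 +/- sqrt(193)) / -6, so r ~= -7.1487 or r ~= -2.5179.
Neither value makes a denominator zero (r != -2, r != -6), so both are valid.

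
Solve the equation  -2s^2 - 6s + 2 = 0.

Discriminant: (-6)^2 - 4*(-2)*2 = 52.
Quadratic formula: s = (6 +/- sqrt(52)) / (-4).
So s = -sqrt(13)/2 - 3/2 ~= -3.3028 or s = -3/2 + sqrt(13)/2 ~= 0.3028.

s = -3.3028 or s = 0.3028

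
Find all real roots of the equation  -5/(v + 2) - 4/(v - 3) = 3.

v = -4.0551 or v = 2.0551

Multiply both sides by (v + 2)(v - 3):
-5(v - 3) - 4(v + 2) = 3(v + 2)(v - 3).
Expand and collect terms: 3v² + 6v - 25 = 0.
By the quadratic formula, v = (-6 ± √336) / 6, so v ≈ 2.0551 or v ≈ -4.0551.
Neither value makes a denominator zero (v ≠ -2, v ≠ 3), so both are valid.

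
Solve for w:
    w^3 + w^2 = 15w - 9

w = -4.6458 or w = 0.6458 or w = 3

Rearrange: w^3 + w^2 - 15w + 9 = 0.
Possible rational roots are divisors of 9. Testing w = 3 gives 0, so (w - 3) is a factor.
Divide: w^3 + w^2 - 15w + 9 = (w - 3)(w^2 + 4w - 3).
Apply the quadratic formula to w^2 + 4w - 3 = 0: w = (-4 +/- sqrt(28))/2, i.e. w ~= 0.6458 or w ~= -4.6458.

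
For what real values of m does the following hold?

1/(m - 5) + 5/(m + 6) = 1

m = -1.6533 or m = 6.6533

Multiply both sides by (m - 5)(m + 6):
(m + 6) + 5(m - 5) = (m - 5)(m + 6).
Expand and collect terms: m^2 - 5m - 11 = 0.
By the quadratic formula, m = (5 +/- sqrt(69)) / 2, so m ~= 6.6533 or m ~= -1.6533.
Neither value makes a denominator zero (m != 5, m != -6), so both are valid.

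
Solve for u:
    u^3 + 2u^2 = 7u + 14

Rearrange: u^3 + 2u^2 - 7u - 14 = 0.
Possible rational roots are divisors of -14. Testing u = -2 gives 0, so (u + 2) is a factor.
Divide: u^3 + 2u^2 - 7u - 14 = (u + 2)(u^2 - 7).
Apply the quadratic formula to u^2 - 7 = 0: u = (0 +/- sqrt(28))/2, i.e. u ~= 2.6458 or u ~= -2.6458.

u = -2.6458 or u = -2 or u = 2.6458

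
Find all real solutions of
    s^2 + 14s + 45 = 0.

s = -9 or s = -5

Factor: (s + 5)(s + 9) = 0.
So s = -5 or s = -9.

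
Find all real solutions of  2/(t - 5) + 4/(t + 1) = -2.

t = -3.2749 or t = 4.2749

Multiply both sides by (t - 5)(t + 1):
2(t + 1) + 4(t - 5) = -2(t - 5)(t + 1).
Expand and collect terms: -2t² + 2t + 28 = 0.
By the quadratic formula, t = (-2 ± √228) / -4, so t ≈ -3.2749 or t ≈ 4.2749.
Neither value makes a denominator zero (t ≠ 5, t ≠ -1), so both are valid.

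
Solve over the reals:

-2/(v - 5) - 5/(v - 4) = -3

v = 4.6126 or v = 6.7208

Multiply both sides by (v - 5)(v - 4):
-2(v - 4) - 5(v - 5) = -3(v - 5)(v - 4).
Expand and collect terms: -3v² + 34v - 93 = 0.
By the quadratic formula, v = (-34 ± √40) / -6, so v ≈ 4.6126 or v ≈ 6.7208.
Neither value makes a denominator zero (v ≠ 5, v ≠ 4), so both are valid.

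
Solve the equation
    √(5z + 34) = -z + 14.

Square both sides: 5z + 34 = (-z + 14)².
Expand and rearrange: z² - 33z + 162 = 0.
Solving gives z = 27 or z = 6.
Check each candidate in the original equation:
  z = 27: √(169) = 13, while -z + 14 = -13 — extraneous.
  z = 6: √(64) = 8, while -z + 14 = 8 — valid.

z = 6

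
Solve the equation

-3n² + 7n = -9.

Rearrange to standard form: -3n² + 7n + 9 = 0.
Discriminant: (7)² − 4·(-3)·9 = 157.
Quadratic formula: n = (-7 ± √157) / (-6).
So n = 7/6 - √(157)/6 ≈ -0.9217 or n = 7/6 + √(157)/6 ≈ 3.255.

n = -0.9217 or n = 3.255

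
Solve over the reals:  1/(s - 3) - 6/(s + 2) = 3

s = -3.9079 or s = 3.2413

Multiply both sides by (s - 3)(s + 2):
(s + 2) - 6(s - 3) = 3(s - 3)(s + 2).
Expand and collect terms: 3s² + 2s - 38 = 0.
By the quadratic formula, s = (-2 ± √460) / 6, so s ≈ 3.2413 or s ≈ -3.9079.
Neither value makes a denominator zero (s ≠ 3, s ≠ -2), so both are valid.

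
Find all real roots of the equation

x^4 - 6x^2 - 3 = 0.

x = -2.5425 or x = 2.5425

Let u = x^2. The equation becomes u^2 - 6u - 3 = 0.
By the quadratic formula, u = 3 + 2*sqrt(3) or u = 3 - 2*sqrt(3).
x^2 = 3 + 2*sqrt(3) gives x = +/-sqrt(3 + 2*sqrt(3)) ~= +/-2.5425.
x^2 = 3 - 2*sqrt(3) < 0 has no real solution.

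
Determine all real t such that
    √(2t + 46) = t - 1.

t = 9

Square both sides: 2t + 46 = (t - 1)².
Expand and rearrange: t² - 4t - 45 = 0.
Solving gives t = 9 or t = -5.
Check each candidate in the original equation:
  t = 9: √(64) = 8, while t - 1 = 8 — valid.
  t = -5: √(36) = 6, while t - 1 = -6 — extraneous.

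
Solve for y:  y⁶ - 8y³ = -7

Let u = y³. The equation becomes u² - 8u + 7 = 0.
Factor: (u - 7)(u - 1) = 0, so u = 7 or u = 1.
y³ = 7 gives y = ∛(7) ≈ 1.9129.
y³ = 1 gives y = 1.

y = 1 or y = 1.9129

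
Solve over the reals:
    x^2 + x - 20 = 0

Factor: (x + 5)(x - 4) = 0.
So x = -5 or x = 4.

x = -5 or x = 4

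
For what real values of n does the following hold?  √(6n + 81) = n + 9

n = 0

Square both sides: 6n + 81 = (n + 9)².
Expand and rearrange: n² + 12n = 0.
Solving gives n = 0 or n = -12.
Check each candidate in the original equation:
  n = 0: √(81) = 9, while n + 9 = 9 — valid.
  n = -12: √(9) = 3, while n + 9 = -3 — extraneous.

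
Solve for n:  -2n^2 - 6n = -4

Rearrange to standard form: -2n^2 - 6n + 4 = 0.
Discriminant: (-6)^2 - 4*(-2)*4 = 68.
Quadratic formula: n = (6 +/- sqrt(68)) / (-4).
So n = -sqrt(17)/2 - 3/2 ~= -3.5616 or n = -3/2 + sqrt(17)/2 ~= 0.5616.

n = -3.5616 or n = 0.5616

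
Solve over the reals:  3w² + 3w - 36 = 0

w = -4 or w = 3

Factor: 3(w - 3)(w + 4) = 0.
So w = 3 or w = -4.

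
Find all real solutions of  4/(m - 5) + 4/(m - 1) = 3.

m = 1.9296 or m = 6.737

Multiply both sides by (m - 5)(m - 1):
4(m - 1) + 4(m - 5) = 3(m - 5)(m - 1).
Expand and collect terms: 3m² - 26m + 39 = 0.
By the quadratic formula, m = (26 ± √208) / 6, so m ≈ 6.737 or m ≈ 1.9296.
Neither value makes a denominator zero (m ≠ 5, m ≠ 1), so both are valid.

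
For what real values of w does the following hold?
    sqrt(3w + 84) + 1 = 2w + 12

Isolate the radical: sqrt(3w + 84) = 2w + 11.
Square both sides: 3w + 84 = (2w + 11)^2.
Expand and rearrange: 4w^2 + 41w + 37 = 0.
Solving gives w = -1 or w = -9.25.
Check each candidate in the original equation:
  w = -1: sqrt(81) = 9, while 2w + 11 = 9 — valid.
  w = -9.25: sqrt(56.25) = 7.5, while 2w + 11 = -7.5 — extraneous.

w = -1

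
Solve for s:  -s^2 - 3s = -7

Rearrange to standard form: -s^2 - 3s + 7 = 0.
Discriminant: (-3)^2 - 4*(-1)*7 = 37.
Quadratic formula: s = (3 +/- sqrt(37)) / (-2).
So s = -sqrt(37)/2 - 3/2 ~= -4.5414 or s = -3/2 + sqrt(37)/2 ~= 1.5414.

s = -4.5414 or s = 1.5414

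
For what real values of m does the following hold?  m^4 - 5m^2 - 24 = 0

m = -2.8284 or m = 2.8284

Let u = m^2. The equation becomes u^2 - 5u - 24 = 0.
Factor: (u + 3)(u - 8) = 0, so u = -3 or u = 8.
m^2 = -3 < 0 has no real solution.
m^2 = 8 gives m = +/-2*sqrt(2) ~= +/-2.8284.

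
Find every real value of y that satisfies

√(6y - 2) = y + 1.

Square both sides: 6y - 2 = (y + 1)².
Expand and rearrange: y² - 4y + 3 = 0.
Solving gives y = 3 or y = 1.
Check each candidate in the original equation:
  y = 3: √(16) = 4, while y + 1 = 4 — valid.
  y = 1: √(4) = 2, while y + 1 = 2 — valid.

y = 1 or y = 3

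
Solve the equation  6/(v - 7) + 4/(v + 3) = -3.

Multiply both sides by (v - 7)(v + 3):
6(v + 3) + 4(v - 7) = -3(v - 7)(v + 3).
Expand and collect terms: -3v^2 + 2v + 73 = 0.
By the quadratic formula, v = (-2 +/- sqrt(880)) / -6, so v ~= -4.6108 or v ~= 5.2775.
Neither value makes a denominator zero (v != 7, v != -3), so both are valid.

v = -4.6108 or v = 5.2775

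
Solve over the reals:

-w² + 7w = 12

w = 3 or w = 4

Bring every term to one side: -w² + 7w - 12 = 0.
Factor: -1(w - 3)(w - 4) = 0.
So w = 3 or w = 4.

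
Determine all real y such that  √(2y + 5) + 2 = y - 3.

Isolate the radical: √(2y + 5) = y - 5.
Square both sides: 2y + 5 = (y - 5)².
Expand and rearrange: y² - 12y + 20 = 0.
Solving gives y = 10 or y = 2.
Check each candidate in the original equation:
  y = 10: √(25) = 5, while y - 5 = 5 — valid.
  y = 2: √(9) = 3, while y - 5 = -3 — extraneous.

y = 10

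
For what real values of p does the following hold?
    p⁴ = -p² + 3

p = -1.1414 or p = 1.1414

Let u = p². The equation becomes u² + u - 3 = 0.
By the quadratic formula, u = -1/2 + √(13)/2 or u = -√(13)/2 - 1/2.
p² = -1/2 + √(13)/2 gives p = ±√(-1/2 + √(13)/2) ≈ ±1.1414.
p² = -√(13)/2 - 1/2 < 0 has no real solution.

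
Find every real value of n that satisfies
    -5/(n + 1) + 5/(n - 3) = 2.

n = -2.7417 or n = 4.7417

Multiply both sides by (n + 1)(n - 3):
-5(n - 3) + 5(n + 1) = 2(n + 1)(n - 3).
Expand and collect terms: 2n² - 4n - 26 = 0.
By the quadratic formula, n = (4 ± √224) / 4, so n ≈ 4.7417 or n ≈ -2.7417.
Neither value makes a denominator zero (n ≠ -1, n ≠ 3), so both are valid.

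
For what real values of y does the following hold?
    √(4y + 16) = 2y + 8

Square both sides: 4y + 16 = (2y + 8)².
Expand and rearrange: 4y² + 28y + 48 = 0.
Solving gives y = -3 or y = -4.
Check each candidate in the original equation:
  y = -3: √(4) = 2, while 2y + 8 = 2 — valid.
  y = -4: √(0) = 0, while 2y + 8 = 0 — valid.

y = -4 or y = -3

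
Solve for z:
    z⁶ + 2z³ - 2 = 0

z = -1.398 or z = 0.9013

Let u = z³. The equation becomes u² + 2u - 2 = 0.
By the quadratic formula, u = -1 + √(3) or u = -√(3) - 1.
z³ = -1 + √(3) gives z = ∛(-1 + √(3)) ≈ 0.9013.
z³ = -√(3) - 1 gives z = -∛(1 + √(3)) ≈ -1.398.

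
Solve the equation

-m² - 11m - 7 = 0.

m = -10.3218 or m = -0.6782

Discriminant: (-11)² − 4·(-1)·(-7) = 93.
Quadratic formula: m = (11 ± √93) / (-2).
So m = -11/2 - √(93)/2 ≈ -10.3218 or m = -11/2 + √(93)/2 ≈ -0.6782.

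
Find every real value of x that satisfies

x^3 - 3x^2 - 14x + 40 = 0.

Possible rational roots are divisors of 40. Testing x = 4 gives 0, so (x - 4) is a factor.
Divide: x^3 - 3x^2 - 14x + 40 = (x - 4)(x^2 + x - 10).
Apply the quadratic formula to x^2 + x - 10 = 0: x = (-1 +/- sqrt(41))/2, i.e. x ~= 2.7016 or x ~= -3.7016.

x = -3.7016 or x = 2.7016 or x = 4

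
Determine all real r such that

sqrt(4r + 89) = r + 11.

r = -2

Square both sides: 4r + 89 = (r + 11)^2.
Expand and rearrange: r^2 + 18r + 32 = 0.
Solving gives r = -2 or r = -16.
Check each candidate in the original equation:
  r = -2: sqrt(81) = 9, while r + 11 = 9 — valid.
  r = -16: sqrt(25) = 5, while r + 11 = -5 — extraneous.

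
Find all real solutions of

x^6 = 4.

x = -1.2599 or x = 1.2599

Let u = x^3. The equation becomes u^2 - 4 = 0.
Factor: (u + 2)(u - 2) = 0, so u = -2 or u = 2.
x^3 = -2 gives x = -(2)^(1/3) ~= -1.2599.
x^3 = 2 gives x = (2)^(1/3) ~= 1.2599.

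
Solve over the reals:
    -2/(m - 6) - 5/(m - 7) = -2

m = 6.2344 or m = 10.2656

Multiply both sides by (m - 6)(m - 7):
-2(m - 7) - 5(m - 6) = -2(m - 6)(m - 7).
Expand and collect terms: -2m² + 33m - 128 = 0.
By the quadratic formula, m = (-33 ± √65) / -4, so m ≈ 6.2344 or m ≈ 10.2656.
Neither value makes a denominator zero (m ≠ 6, m ≠ 7), so both are valid.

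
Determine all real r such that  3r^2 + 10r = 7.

Rearrange to standard form: 3r^2 + 10r - 7 = 0.
Discriminant: (10)^2 - 4*3*(-7) = 184.
Quadratic formula: r = (-10 +/- sqrt(184)) / 6.
So r = -5/3 + sqrt(46)/3 ~= 0.5941 or r = -sqrt(46)/3 - 5/3 ~= -3.9274.

r = -3.9274 or r = 0.5941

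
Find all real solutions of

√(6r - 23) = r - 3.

Square both sides: 6r - 23 = (r - 3)².
Expand and rearrange: r² - 12r + 32 = 0.
Solving gives r = 8 or r = 4.
Check each candidate in the original equation:
  r = 8: √(25) = 5, while r - 3 = 5 — valid.
  r = 4: √(1) = 1, while r - 3 = 1 — valid.

r = 4 or r = 8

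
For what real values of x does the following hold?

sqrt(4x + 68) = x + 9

Square both sides: 4x + 68 = (x + 9)^2.
Expand and rearrange: x^2 + 14x + 13 = 0.
Solving gives x = -1 or x = -13.
Check each candidate in the original equation:
  x = -1: sqrt(64) = 8, while x + 9 = 8 — valid.
  x = -13: sqrt(16) = 4, while x + 9 = -4 — extraneous.

x = -1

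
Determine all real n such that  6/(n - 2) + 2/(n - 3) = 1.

Multiply both sides by (n - 2)(n - 3):
6(n - 3) + 2(n - 2) = (n - 2)(n - 3).
Expand and collect terms: n² - 13n + 28 = 0.
By the quadratic formula, n = (13 ± √57) / 2, so n ≈ 10.2749 or n ≈ 2.7251.
Neither value makes a denominator zero (n ≠ 2, n ≠ 3), so both are valid.

n = 2.7251 or n = 10.2749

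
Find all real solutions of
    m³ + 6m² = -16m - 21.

Rearrange: m³ + 6m² + 16m + 21 = 0.
Possible rational roots are divisors of 21. Testing m = -3 gives 0, so (m + 3) is a factor.
Divide: m³ + 6m² + 16m + 21 = (m + 3)(m² + 3m + 7).
The quadratic m² + 3m + 7 has discriminant -19 < 0, so no further real roots.

m = -3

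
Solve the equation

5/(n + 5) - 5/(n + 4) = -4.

Multiply both sides by (n + 5)(n + 4):
5(n + 4) - 5(n + 5) = -4(n + 5)(n + 4).
Expand and collect terms: -4n² - 36n - 75 = 0.
By the quadratic formula, n = (36 ± √96) / -8, so n ≈ -5.7247 or n ≈ -3.2753.
Neither value makes a denominator zero (n ≠ -5, n ≠ -4), so both are valid.

n = -5.7247 or n = -3.2753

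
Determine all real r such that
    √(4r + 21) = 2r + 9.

Square both sides: 4r + 21 = (2r + 9)².
Expand and rearrange: 4r² + 32r + 60 = 0.
Solving gives r = -3 or r = -5.
Check each candidate in the original equation:
  r = -3: √(9) = 3, while 2r + 9 = 3 — valid.
  r = -5: √(1) = 1, while 2r + 9 = -1 — extraneous.

r = -3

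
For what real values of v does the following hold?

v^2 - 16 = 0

Factor: (v - 4)(v + 4) = 0.
So v = 4 or v = -4.

v = -4 or v = 4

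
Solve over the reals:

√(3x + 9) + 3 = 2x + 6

x = 0

Isolate the radical: √(3x + 9) = 2x + 3.
Square both sides: 3x + 9 = (2x + 3)².
Expand and rearrange: 4x² + 9x = 0.
Solving gives x = 0 or x = -2.25.
Check each candidate in the original equation:
  x = 0: √(9) = 3, while 2x + 3 = 3 — valid.
  x = -2.25: √(2.25) = 1.5, while 2x + 3 = -1.5 — extraneous.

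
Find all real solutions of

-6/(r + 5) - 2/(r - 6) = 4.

Multiply both sides by (r + 5)(r - 6):
-6(r - 6) - 2(r + 5) = 4(r + 5)(r - 6).
Expand and collect terms: 4r² + 4r - 146 = 0.
By the quadratic formula, r = (-4 ± √2352) / 8, so r ≈ 5.5622 or r ≈ -6.5622.
Neither value makes a denominator zero (r ≠ -5, r ≠ 6), so both are valid.

r = -6.5622 or r = 5.5622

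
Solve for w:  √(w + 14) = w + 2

w = 2

Square both sides: w + 14 = (w + 2)².
Expand and rearrange: w² + 3w - 10 = 0.
Solving gives w = 2 or w = -5.
Check each candidate in the original equation:
  w = 2: √(16) = 4, while w + 2 = 4 — valid.
  w = -5: √(9) = 3, while w + 2 = -3 — extraneous.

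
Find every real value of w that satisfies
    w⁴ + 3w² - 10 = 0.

Let u = w². The equation becomes u² + 3u - 10 = 0.
Factor: (u + 5)(u - 2) = 0, so u = -5 or u = 2.
w² = -5 < 0 has no real solution.
w² = 2 gives w = ±√(2) ≈ ±1.4142.

w = -1.4142 or w = 1.4142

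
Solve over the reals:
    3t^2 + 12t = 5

t = -4.3805 or t = 0.3805

Rearrange to standard form: 3t^2 + 12t - 5 = 0.
Discriminant: (12)^2 - 4*3*(-5) = 204.
Quadratic formula: t = (-12 +/- sqrt(204)) / 6.
So t = -2 + sqrt(51)/3 ~= 0.3805 or t = -sqrt(51)/3 - 2 ~= -4.3805.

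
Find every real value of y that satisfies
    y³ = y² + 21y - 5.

Rearrange: y³ - y² - 21y + 5 = 0.
Possible rational roots are divisors of 5. Testing y = 5 gives 0, so (y - 5) is a factor.
Divide: y³ - y² - 21y + 5 = (y - 5)(y² + 4y - 1).
Apply the quadratic formula to y² + 4y - 1 = 0: y = (-4 ± √20)/2, i.e. y ≈ 0.2361 or y ≈ -4.2361.

y = -4.2361 or y = 0.2361 or y = 5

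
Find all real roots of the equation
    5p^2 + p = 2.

p = -0.7403 or p = 0.5403

Rearrange to standard form: 5p^2 + p - 2 = 0.
Discriminant: (1)^2 - 4*5*(-2) = 41.
Quadratic formula: p = (-1 +/- sqrt(41)) / 10.
So p = -1/10 + sqrt(41)/10 ~= 0.5403 or p = -sqrt(41)/10 - 1/10 ~= -0.7403.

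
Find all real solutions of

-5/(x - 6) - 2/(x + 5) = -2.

x = -4.1969 or x = 8.6969

Multiply both sides by (x - 6)(x + 5):
-5(x + 5) - 2(x - 6) = -2(x - 6)(x + 5).
Expand and collect terms: -2x² + 9x + 73 = 0.
By the quadratic formula, x = (-9 ± √665) / -4, so x ≈ -4.1969 or x ≈ 8.6969.
Neither value makes a denominator zero (x ≠ 6, x ≠ -5), so both are valid.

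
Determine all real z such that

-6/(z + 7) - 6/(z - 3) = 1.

z = -15.8102 or z = -0.1898

Multiply both sides by (z + 7)(z - 3):
-6(z - 3) - 6(z + 7) = (z + 7)(z - 3).
Expand and collect terms: z^2 + 16z + 3 = 0.
By the quadratic formula, z = (-16 +/- sqrt(244)) / 2, so z ~= -0.1898 or z ~= -15.8102.
Neither value makes a denominator zero (z != -7, z != 3), so both are valid.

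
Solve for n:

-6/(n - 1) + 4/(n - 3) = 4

n = -0.1375 or n = 3.6375

Multiply both sides by (n - 1)(n - 3):
-6(n - 3) + 4(n - 1) = 4(n - 1)(n - 3).
Expand and collect terms: 4n^2 - 14n - 2 = 0.
By the quadratic formula, n = (14 +/- sqrt(228)) / 8, so n ~= 3.6375 or n ~= -0.1375.
Neither value makes a denominator zero (n != 1, n != 3), so both are valid.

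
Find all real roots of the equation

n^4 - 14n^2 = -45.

n = -3 or n = -2.2361 or n = 2.2361 or n = 3

Let u = n^2. The equation becomes u^2 - 14u + 45 = 0.
Factor: (u - 5)(u - 9) = 0, so u = 5 or u = 9.
n^2 = 5 gives n = +/-sqrt(5) ~= +/-2.2361.
n^2 = 9 gives n = +/-3.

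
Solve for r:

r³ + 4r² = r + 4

r = -4 or r = -1 or r = 1

Rearrange: r³ + 4r² - r - 4 = 0.
Possible rational roots are divisors of -4. Testing r = -1 gives 0, so (r + 1) is a factor.
Divide: r³ + 4r² - r - 4 = (r + 1)(r² + 3r - 4).
Factor the quadratic: r = 1 or r = -4.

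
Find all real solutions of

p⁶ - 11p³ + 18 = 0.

p = 1.2599 or p = 2.0801

Let u = p³. The equation becomes u² - 11u + 18 = 0.
Factor: (u - 9)(u - 2) = 0, so u = 9 or u = 2.
p³ = 9 gives p = ∛(9) ≈ 2.0801.
p³ = 2 gives p = ∛(2) ≈ 1.2599.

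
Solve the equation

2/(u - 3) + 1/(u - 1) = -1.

Multiply both sides by (u - 3)(u - 1):
2(u - 1) + (u - 3) = -(u - 3)(u - 1).
Expand and collect terms: -u² + u + 2 = 0.
Factor or apply the quadratic formula: u = -1 or u = 2.
Neither value makes a denominator zero (u ≠ 3, u ≠ 1), so both are valid.

u = -1 or u = 2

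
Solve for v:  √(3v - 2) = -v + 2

v = 1

Square both sides: 3v - 2 = (-v + 2)².
Expand and rearrange: v² - 7v + 6 = 0.
Solving gives v = 6 or v = 1.
Check each candidate in the original equation:
  v = 6: √(16) = 4, while -v + 2 = -4 — extraneous.
  v = 1: √(1) = 1, while -v + 2 = 1 — valid.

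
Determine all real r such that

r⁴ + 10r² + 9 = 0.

No real solutions.

Let u = r². The equation becomes u² + 10u + 9 = 0.
Factor: (u + 1)(u + 9) = 0, so u = -1 or u = -9.
r² = -1 < 0 has no real solution.
r² = -9 < 0 has no real solution.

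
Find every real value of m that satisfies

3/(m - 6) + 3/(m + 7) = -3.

m = -8.0765 or m = 5.0765

Multiply both sides by (m - 6)(m + 7):
3(m + 7) + 3(m - 6) = -3(m - 6)(m + 7).
Expand and collect terms: -3m^2 - 9m + 123 = 0.
By the quadratic formula, m = (9 +/- sqrt(1557)) / -6, so m ~= -8.0765 or m ~= 5.0765.
Neither value makes a denominator zero (m != 6, m != -7), so both are valid.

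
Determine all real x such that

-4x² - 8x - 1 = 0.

Discriminant: (-8)² − 4·(-4)·(-1) = 48.
Quadratic formula: x = (8 ± √48) / (-8).
So x = -1 - √(3)/2 ≈ -1.866 or x = -1 + √(3)/2 ≈ -0.134.

x = -1.866 or x = -0.134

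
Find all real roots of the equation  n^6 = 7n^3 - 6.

Let u = n^3. The equation becomes u^2 - 7u + 6 = 0.
Factor: (u - 1)(u - 6) = 0, so u = 1 or u = 6.
n^3 = 1 gives n = 1.
n^3 = 6 gives n = (6)^(1/3) ~= 1.8171.

n = 1 or n = 1.8171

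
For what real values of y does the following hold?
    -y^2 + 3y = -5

y = -1.1926 or y = 4.1926

Rearrange to standard form: -y^2 + 3y + 5 = 0.
Discriminant: (3)^2 - 4*(-1)*5 = 29.
Quadratic formula: y = (-3 +/- sqrt(29)) / (-2).
So y = 3/2 - sqrt(29)/2 ~= -1.1926 or y = 3/2 + sqrt(29)/2 ~= 4.1926.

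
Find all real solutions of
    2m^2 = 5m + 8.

Rearrange to standard form: 2m^2 - 5m - 8 = 0.
Discriminant: (-5)^2 - 4*2*(-8) = 89.
Quadratic formula: m = (5 +/- sqrt(89)) / 4.
So m = 5/4 + sqrt(89)/4 ~= 3.6085 or m = 5/4 - sqrt(89)/4 ~= -1.1085.

m = -1.1085 or m = 3.6085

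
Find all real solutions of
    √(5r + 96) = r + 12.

r = -3

Square both sides: 5r + 96 = (r + 12)².
Expand and rearrange: r² + 19r + 48 = 0.
Solving gives r = -3 or r = -16.
Check each candidate in the original equation:
  r = -3: √(81) = 9, while r + 12 = 9 — valid.
  r = -16: √(16) = 4, while r + 12 = -4 — extraneous.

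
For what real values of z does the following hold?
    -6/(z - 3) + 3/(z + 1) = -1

z = -2.4244 or z = 7.4244

Multiply both sides by (z - 3)(z + 1):
-6(z + 1) + 3(z - 3) = -(z - 3)(z + 1).
Expand and collect terms: -z² + 5z + 18 = 0.
By the quadratic formula, z = (-5 ± √97) / -2, so z ≈ -2.4244 or z ≈ 7.4244.
Neither value makes a denominator zero (z ≠ 3, z ≠ -1), so both are valid.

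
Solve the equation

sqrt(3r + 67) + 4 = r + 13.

Isolate the radical: sqrt(3r + 67) = r + 9.
Square both sides: 3r + 67 = (r + 9)^2.
Expand and rearrange: r^2 + 15r + 14 = 0.
Solving gives r = -1 or r = -14.
Check each candidate in the original equation:
  r = -1: sqrt(64) = 8, while r + 9 = 8 — valid.
  r = -14: sqrt(25) = 5, while r + 9 = -5 — extraneous.

r = -1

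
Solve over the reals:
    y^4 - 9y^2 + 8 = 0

Let u = y^2. The equation becomes u^2 - 9u + 8 = 0.
Factor: (u - 1)(u - 8) = 0, so u = 1 or u = 8.
y^2 = 1 gives y = +/-1.
y^2 = 8 gives y = +/-2*sqrt(2) ~= +/-2.8284.

y = -2.8284 or y = -1 or y = 1 or y = 2.8284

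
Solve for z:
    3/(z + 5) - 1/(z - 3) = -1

Multiply both sides by (z + 5)(z - 3):
3(z - 3) - (z + 5) = -(z + 5)(z - 3).
Expand and collect terms: -z^2 - 4z + 29 = 0.
By the quadratic formula, z = (4 +/- sqrt(132)) / -2, so z ~= -7.7446 or z ~= 3.7446.
Neither value makes a denominator zero (z != -5, z != 3), so both are valid.

z = -7.7446 or z = 3.7446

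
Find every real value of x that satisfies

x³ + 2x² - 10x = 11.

Rearrange: x³ + 2x² - 10x - 11 = 0.
Possible rational roots are divisors of -11. Testing x = -1 gives 0, so (x + 1) is a factor.
Divide: x³ + 2x² - 10x - 11 = (x + 1)(x² + x - 11).
Apply the quadratic formula to x² + x - 11 = 0: x = (-1 ± √45)/2, i.e. x ≈ 2.8541 or x ≈ -3.8541.

x = -3.8541 or x = -1 or x = 2.8541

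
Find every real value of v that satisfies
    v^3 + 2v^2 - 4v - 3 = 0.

v = -3 or v = -0.618 or v = 1.618

Possible rational roots are divisors of -3. Testing v = -3 gives 0, so (v + 3) is a factor.
Divide: v^3 + 2v^2 - 4v - 3 = (v + 3)(v^2 - v - 1).
Apply the quadratic formula to v^2 - v - 1 = 0: v = (1 +/- sqrt(5))/2, i.e. v ~= 1.618 or v ~= -0.618.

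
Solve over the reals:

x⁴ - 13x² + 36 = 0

x = -3 or x = -2 or x = 2 or x = 3

Let u = x². The equation becomes u² - 13u + 36 = 0.
Factor: (u - 9)(u - 4) = 0, so u = 9 or u = 4.
x² = 9 gives x = ±3.
x² = 4 gives x = ±2.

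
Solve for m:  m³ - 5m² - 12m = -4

Rearrange: m³ - 5m² - 12m + 4 = 0.
Possible rational roots are divisors of 4. Testing m = -2 gives 0, so (m + 2) is a factor.
Divide: m³ - 5m² - 12m + 4 = (m + 2)(m² - 7m + 2).
Apply the quadratic formula to m² - 7m + 2 = 0: m = (7 ± √41)/2, i.e. m ≈ 6.7016 or m ≈ 0.2984.

m = -2 or m = 0.2984 or m = 6.7016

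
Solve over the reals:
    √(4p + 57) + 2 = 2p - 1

p = 6

Isolate the radical: √(4p + 57) = 2p - 3.
Square both sides: 4p + 57 = (2p - 3)².
Expand and rearrange: 4p² - 16p - 48 = 0.
Solving gives p = 6 or p = -2.
Check each candidate in the original equation:
  p = 6: √(81) = 9, while 2p - 3 = 9 — valid.
  p = -2: √(49) = 7, while 2p - 3 = -7 — extraneous.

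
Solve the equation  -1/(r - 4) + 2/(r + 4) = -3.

Multiply both sides by (r - 4)(r + 4):
-(r + 4) + 2(r - 4) = -3(r - 4)(r + 4).
Expand and collect terms: -3r² - r + 60 = 0.
By the quadratic formula, r = (1 ± √721) / -6, so r ≈ -4.6419 or r ≈ 4.3086.
Neither value makes a denominator zero (r ≠ 4, r ≠ -4), so both are valid.

r = -4.6419 or r = 4.3086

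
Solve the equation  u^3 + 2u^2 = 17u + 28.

Rearrange: u^3 + 2u^2 - 17u - 28 = 0.
Possible rational roots are divisors of -28. Testing u = 4 gives 0, so (u - 4) is a factor.
Divide: u^3 + 2u^2 - 17u - 28 = (u - 4)(u^2 + 6u + 7).
Apply the quadratic formula to u^2 + 6u + 7 = 0: u = (-6 +/- sqrt(8))/2, i.e. u ~= -1.5858 or u ~= -4.4142.

u = -4.4142 or u = -1.5858 or u = 4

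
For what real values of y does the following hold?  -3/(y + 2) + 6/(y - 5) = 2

Multiply both sides by (y + 2)(y - 5):
-3(y - 5) + 6(y + 2) = 2(y + 2)(y - 5).
Expand and collect terms: 2y^2 - 9y - 47 = 0.
By the quadratic formula, y = (9 +/- sqrt(457)) / 4, so y ~= 7.5944 or y ~= -3.0944.
Neither value makes a denominator zero (y != -2, y != 5), so both are valid.

y = -3.0944 or y = 7.5944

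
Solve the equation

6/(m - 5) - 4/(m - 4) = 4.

Multiply both sides by (m - 5)(m - 4):
6(m - 4) - 4(m - 5) = 4(m - 5)(m - 4).
Expand and collect terms: 4m² - 38m + 84 = 0.
Factor or apply the quadratic formula: m = 6 or m = 3.5.
Neither value makes a denominator zero (m ≠ 5, m ≠ 4), so both are valid.

m = 3.5 or m = 6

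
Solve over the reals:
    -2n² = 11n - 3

Rearrange to standard form: -2n² - 11n + 3 = 0.
Discriminant: (-11)² − 4·(-2)·3 = 145.
Quadratic formula: n = (11 ± √145) / (-4).
So n = -√(145)/4 - 11/4 ≈ -5.7604 or n = -11/4 + √(145)/4 ≈ 0.2604.

n = -5.7604 or n = 0.2604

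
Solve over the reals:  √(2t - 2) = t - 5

Square both sides: 2t - 2 = (t - 5)².
Expand and rearrange: t² - 12t + 27 = 0.
Solving gives t = 9 or t = 3.
Check each candidate in the original equation:
  t = 9: √(16) = 4, while t - 5 = 4 — valid.
  t = 3: √(4) = 2, while t - 5 = -2 — extraneous.

t = 9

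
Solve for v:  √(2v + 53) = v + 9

Square both sides: 2v + 53 = (v + 9)².
Expand and rearrange: v² + 16v + 28 = 0.
Solving gives v = -2 or v = -14.
Check each candidate in the original equation:
  v = -2: √(49) = 7, while v + 9 = 7 — valid.
  v = -14: √(25) = 5, while v + 9 = -5 — extraneous.

v = -2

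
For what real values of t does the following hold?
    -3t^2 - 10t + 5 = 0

Discriminant: (-10)^2 - 4*(-3)*5 = 160.
Quadratic formula: t = (10 +/- sqrt(160)) / (-6).
So t = -2*sqrt(10)/3 - 5/3 ~= -3.7749 or t = -5/3 + 2*sqrt(10)/3 ~= 0.4415.

t = -3.7749 or t = 0.4415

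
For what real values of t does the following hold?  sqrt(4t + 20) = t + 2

t = 4

Square both sides: 4t + 20 = (t + 2)^2.
Expand and rearrange: t^2 - 16 = 0.
Solving gives t = 4 or t = -4.
Check each candidate in the original equation:
  t = 4: sqrt(36) = 6, while t + 2 = 6 — valid.
  t = -4: sqrt(4) = 2, while t + 2 = -2 — extraneous.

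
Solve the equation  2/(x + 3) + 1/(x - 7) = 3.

x = -2.3563 or x = 7.3563

Multiply both sides by (x + 3)(x - 7):
2(x - 7) + (x + 3) = 3(x + 3)(x - 7).
Expand and collect terms: 3x² - 15x - 52 = 0.
By the quadratic formula, x = (15 ± √849) / 6, so x ≈ 7.3563 or x ≈ -2.3563.
Neither value makes a denominator zero (x ≠ -3, x ≠ 7), so both are valid.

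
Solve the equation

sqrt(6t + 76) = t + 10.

t = -2

Square both sides: 6t + 76 = (t + 10)^2.
Expand and rearrange: t^2 + 14t + 24 = 0.
Solving gives t = -2 or t = -12.
Check each candidate in the original equation:
  t = -2: sqrt(64) = 8, while t + 10 = 8 — valid.
  t = -12: sqrt(4) = 2, while t + 10 = -2 — extraneous.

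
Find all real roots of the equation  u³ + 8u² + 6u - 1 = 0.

Possible rational roots are divisors of -1. Testing u = -1 gives 0, so (u + 1) is a factor.
Divide: u³ + 8u² + 6u - 1 = (u + 1)(u² + 7u - 1).
Apply the quadratic formula to u² + 7u - 1 = 0: u = (-7 ± √53)/2, i.e. u ≈ 0.1401 or u ≈ -7.1401.

u = -7.1401 or u = -1 or u = 0.1401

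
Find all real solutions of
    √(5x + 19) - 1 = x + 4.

Isolate the radical: √(5x + 19) = x + 5.
Square both sides: 5x + 19 = (x + 5)².
Expand and rearrange: x² + 5x + 6 = 0.
Solving gives x = -2 or x = -3.
Check each candidate in the original equation:
  x = -2: √(9) = 3, while x + 5 = 3 — valid.
  x = -3: √(4) = 2, while x + 5 = 2 — valid.

x = -3 or x = -2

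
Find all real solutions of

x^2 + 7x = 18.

Bring every term to one side: x^2 + 7x - 18 = 0.
Factor: (x - 2)(x + 9) = 0.
So x = 2 or x = -9.

x = -9 or x = 2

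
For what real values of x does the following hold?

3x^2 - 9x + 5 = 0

x = 0.7362 or x = 2.2638

Discriminant: (-9)^2 - 4*3*5 = 21.
Quadratic formula: x = (9 +/- sqrt(21)) / 6.
So x = sqrt(21)/6 + 3/2 ~= 2.2638 or x = 3/2 - sqrt(21)/6 ~= 0.7362.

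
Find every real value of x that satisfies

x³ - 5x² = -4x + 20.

x = 5

Rearrange: x³ - 5x² + 4x - 20 = 0.
Possible rational roots are divisors of -20. Testing x = 5 gives 0, so (x - 5) is a factor.
Divide: x³ - 5x² + 4x - 20 = (x - 5)(x² + 4).
The quadratic x² + 4 has discriminant -16 < 0, so no further real roots.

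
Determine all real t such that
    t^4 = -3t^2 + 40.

Let u = t^2. The equation becomes u^2 + 3u - 40 = 0.
Factor: (u + 8)(u - 5) = 0, so u = -8 or u = 5.
t^2 = -8 < 0 has no real solution.
t^2 = 5 gives t = +/-sqrt(5) ~= +/-2.2361.

t = -2.2361 or t = 2.2361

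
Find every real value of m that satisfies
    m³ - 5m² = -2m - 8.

Rearrange: m³ - 5m² + 2m + 8 = 0.
Possible rational roots are divisors of 8. Testing m = 2 gives 0, so (m - 2) is a factor.
Divide: m³ - 5m² + 2m + 8 = (m - 2)(m² - 3m - 4).
Factor the quadratic: m = 4 or m = -1.

m = -1 or m = 2 or m = 4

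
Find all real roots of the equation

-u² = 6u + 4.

Rearrange to standard form: -u² - 6u - 4 = 0.
Discriminant: (-6)² − 4·(-1)·(-4) = 20.
Quadratic formula: u = (6 ± √20) / (-2).
So u = -3 - √(5) ≈ -5.2361 or u = -3 + √(5) ≈ -0.7639.

u = -5.2361 or u = -0.7639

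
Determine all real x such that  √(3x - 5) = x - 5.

x = 10

Square both sides: 3x - 5 = (x - 5)².
Expand and rearrange: x² - 13x + 30 = 0.
Solving gives x = 10 or x = 3.
Check each candidate in the original equation:
  x = 10: √(25) = 5, while x - 5 = 5 — valid.
  x = 3: √(4) = 2, while x - 5 = -2 — extraneous.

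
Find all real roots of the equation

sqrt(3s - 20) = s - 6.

Square both sides: 3s - 20 = (s - 6)^2.
Expand and rearrange: s^2 - 15s + 56 = 0.
Solving gives s = 8 or s = 7.
Check each candidate in the original equation:
  s = 8: sqrt(4) = 2, while s - 6 = 2 — valid.
  s = 7: sqrt(1) = 1, while s - 6 = 1 — valid.

s = 7 or s = 8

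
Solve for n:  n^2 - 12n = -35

n = 5 or n = 7

Bring every term to one side: n^2 - 12n + 35 = 0.
Factor: (n - 7)(n - 5) = 0.
So n = 7 or n = 5.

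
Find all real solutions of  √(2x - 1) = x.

x = 1

Square both sides: 2x - 1 = (x)².
Expand and rearrange: x² - 2x + 1 = 0.
This gives the repeated root x = 1.
Check in the original equation:
  x = 1: √(1) = 1, while x = 1 — valid.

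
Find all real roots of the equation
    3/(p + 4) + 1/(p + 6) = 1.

p = -5.6458 or p = -0.3542

Multiply both sides by (p + 4)(p + 6):
3(p + 6) + (p + 4) = (p + 4)(p + 6).
Expand and collect terms: p² + 6p + 2 = 0.
By the quadratic formula, p = (-6 ± √28) / 2, so p ≈ -0.3542 or p ≈ -5.6458.
Neither value makes a denominator zero (p ≠ -4, p ≠ -6), so both are valid.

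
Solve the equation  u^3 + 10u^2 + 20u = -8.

u = -7.4641 or u = -2 or u = -0.5359

Rearrange: u^3 + 10u^2 + 20u + 8 = 0.
Possible rational roots are divisors of 8. Testing u = -2 gives 0, so (u + 2) is a factor.
Divide: u^3 + 10u^2 + 20u + 8 = (u + 2)(u^2 + 8u + 4).
Apply the quadratic formula to u^2 + 8u + 4 = 0: u = (-8 +/- sqrt(48))/2, i.e. u ~= -0.5359 or u ~= -7.4641.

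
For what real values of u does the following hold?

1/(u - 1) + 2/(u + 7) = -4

Multiply both sides by (u - 1)(u + 7):
(u + 7) + 2(u - 1) = -4(u - 1)(u + 7).
Expand and collect terms: -4u^2 - 27u + 23 = 0.
By the quadratic formula, u = (27 +/- sqrt(1097)) / -8, so u ~= -7.5151 or u ~= 0.7651.
Neither value makes a denominator zero (u != 1, u != -7), so both are valid.

u = -7.5151 or u = 0.7651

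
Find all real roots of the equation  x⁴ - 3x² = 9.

Let u = x². The equation becomes u² - 3u - 9 = 0.
By the quadratic formula, u = 3/2 + 3·√(5)/2 or u = 3/2 - 3·√(5)/2.
x² = 3/2 + 3·√(5)/2 gives x = ±√(3/2 + 3·√(5)/2) ≈ ±2.2032.
x² = 3/2 - 3·√(5)/2 < 0 has no real solution.

x = -2.2032 or x = 2.2032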